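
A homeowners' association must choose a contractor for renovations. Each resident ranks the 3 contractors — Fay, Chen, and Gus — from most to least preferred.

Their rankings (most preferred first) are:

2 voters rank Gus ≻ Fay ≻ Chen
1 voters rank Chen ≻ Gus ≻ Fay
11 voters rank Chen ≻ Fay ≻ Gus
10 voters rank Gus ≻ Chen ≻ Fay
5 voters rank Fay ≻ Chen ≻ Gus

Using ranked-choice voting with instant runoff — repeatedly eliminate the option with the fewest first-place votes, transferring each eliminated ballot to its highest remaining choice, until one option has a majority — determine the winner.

Chen

Round 1: Chen 12, Gus 12, Fay 5. Fay has the fewest and is eliminated.
Round 2: Chen 17, Gus 12. Chen has a majority.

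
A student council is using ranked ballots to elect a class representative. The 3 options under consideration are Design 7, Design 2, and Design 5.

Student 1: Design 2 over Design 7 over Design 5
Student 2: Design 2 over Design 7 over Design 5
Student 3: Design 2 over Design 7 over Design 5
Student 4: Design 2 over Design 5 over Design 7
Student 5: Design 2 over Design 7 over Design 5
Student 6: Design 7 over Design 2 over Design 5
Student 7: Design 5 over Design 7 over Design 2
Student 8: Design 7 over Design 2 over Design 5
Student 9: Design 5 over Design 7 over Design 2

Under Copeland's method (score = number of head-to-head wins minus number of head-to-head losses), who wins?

Pairwise results:
  Design 7 vs Design 2: Design 2 wins 5–4.
  Design 7 vs Design 5: Design 7 wins 6–3.
  Design 2 vs Design 5: Design 2 wins 7–2.
Copeland scores (wins − losses):
  Design 7: 1 − 1 = 0
  Design 2: 2 − 0 = 2
  Design 5: 0 − 2 = -2
Design 2 has the best Copeland score.

Design 2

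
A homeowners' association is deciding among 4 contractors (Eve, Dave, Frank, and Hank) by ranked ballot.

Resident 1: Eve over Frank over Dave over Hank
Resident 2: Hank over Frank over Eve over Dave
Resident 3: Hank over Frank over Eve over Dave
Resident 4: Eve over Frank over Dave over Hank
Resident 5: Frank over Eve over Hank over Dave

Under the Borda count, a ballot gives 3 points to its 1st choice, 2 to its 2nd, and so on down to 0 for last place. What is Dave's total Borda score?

2

Borda scores:
  Eve: 3 + 1 + 1 + 3 + 2 = 10
  Dave: 1 + 0 + 0 + 1 + 0 = 2
  Frank: 2 + 2 + 2 + 2 + 3 = 11
  Hank: 0 + 3 + 3 + 0 + 1 = 7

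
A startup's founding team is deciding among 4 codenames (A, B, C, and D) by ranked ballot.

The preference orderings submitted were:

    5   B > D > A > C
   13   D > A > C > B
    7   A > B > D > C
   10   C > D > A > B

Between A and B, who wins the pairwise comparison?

Ballots ranking A above B: 13+7+10 = 30.
Ballots ranking B above A: 5.
A wins the head-to-head, 30–5.

A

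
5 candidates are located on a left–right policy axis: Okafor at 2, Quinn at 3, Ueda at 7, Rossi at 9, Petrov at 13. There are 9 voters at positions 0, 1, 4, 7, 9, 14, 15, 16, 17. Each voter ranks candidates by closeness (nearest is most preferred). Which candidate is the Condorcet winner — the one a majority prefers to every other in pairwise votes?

With single-peaked preferences on a line, the Condorcet winner is the candidate closest to the median voter.
The median voter (position 9) is closest to Rossi at 9.
Check: Rossi vs Okafor — voters closer to Rossi: 6 of 9.

Rossi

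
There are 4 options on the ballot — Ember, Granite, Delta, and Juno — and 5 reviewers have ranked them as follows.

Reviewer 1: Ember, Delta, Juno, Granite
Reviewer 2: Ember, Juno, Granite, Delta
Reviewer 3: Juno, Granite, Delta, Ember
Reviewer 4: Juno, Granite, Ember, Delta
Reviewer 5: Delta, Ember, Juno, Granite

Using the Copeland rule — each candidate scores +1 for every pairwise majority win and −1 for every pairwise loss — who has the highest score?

Pairwise results:
  Ember vs Granite: Ember wins 3–2.
  Ember vs Delta: Ember wins 3–2.
  Ember vs Juno: Ember wins 3–2.
  Granite vs Delta: Granite wins 3–2.
  Granite vs Juno: Juno wins 5–0.
  Delta vs Juno: Juno wins 3–2.
Copeland scores (wins − losses):
  Ember: 3 − 0 = 3
  Granite: 1 − 2 = -1
  Delta: 0 − 3 = -3
  Juno: 2 − 1 = 1
Ember has the best Copeland score.

Ember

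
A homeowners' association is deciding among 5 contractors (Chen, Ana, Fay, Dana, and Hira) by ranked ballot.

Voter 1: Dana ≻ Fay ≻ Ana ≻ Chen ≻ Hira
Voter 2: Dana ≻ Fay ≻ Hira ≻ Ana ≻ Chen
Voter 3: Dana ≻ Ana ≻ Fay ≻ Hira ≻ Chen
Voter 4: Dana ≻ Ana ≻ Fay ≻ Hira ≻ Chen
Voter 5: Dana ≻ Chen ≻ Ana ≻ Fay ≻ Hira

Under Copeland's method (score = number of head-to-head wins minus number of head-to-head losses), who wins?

Dana

Pairwise results:
  Chen vs Ana: Ana wins 4–1.
  Chen vs Fay: Fay wins 4–1.
  Chen vs Dana: Dana wins 5–0.
  Chen vs Hira: Hira wins 3–2.
  Ana vs Fay: Ana wins 3–2.
  Ana vs Dana: Dana wins 5–0.
  Ana vs Hira: Ana wins 4–1.
  Fay vs Dana: Dana wins 5–0.
  Fay vs Hira: Fay wins 5–0.
  Dana vs Hira: Dana wins 5–0.
Copeland scores (wins − losses):
  Chen: 0 − 4 = -4
  Ana: 3 − 1 = 2
  Fay: 2 − 2 = 0
  Dana: 4 − 0 = 4
  Hira: 1 − 3 = -2
Dana has the best Copeland score.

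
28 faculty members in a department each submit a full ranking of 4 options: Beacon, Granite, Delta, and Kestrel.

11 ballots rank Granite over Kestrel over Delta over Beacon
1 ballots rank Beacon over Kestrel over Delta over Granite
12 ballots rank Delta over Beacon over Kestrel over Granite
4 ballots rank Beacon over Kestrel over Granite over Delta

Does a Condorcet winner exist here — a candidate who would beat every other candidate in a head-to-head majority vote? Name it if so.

There is no Condorcet winner

Head-to-head results (28 voters total):
Beacon vs Granite: Beacon wins 17–11.
Beacon vs Delta: Delta wins 23–5.
Beacon vs Kestrel: Beacon wins 17–11.
Granite vs Delta: Granite wins 15–13.
Granite vs Kestrel: Kestrel wins 17–11.
Delta vs Kestrel: Kestrel wins 16–12.
No candidate beats all others: Beacon beats Granite beats Delta beats Beacon, a majority cycle.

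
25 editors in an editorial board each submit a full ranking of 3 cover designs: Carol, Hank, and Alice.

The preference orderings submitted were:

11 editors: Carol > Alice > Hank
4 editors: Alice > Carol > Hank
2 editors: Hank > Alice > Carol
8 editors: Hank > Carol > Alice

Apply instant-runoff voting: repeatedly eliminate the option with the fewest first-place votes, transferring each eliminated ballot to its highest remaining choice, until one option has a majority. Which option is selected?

Round 1: Carol 11, Hank 10, Alice 4. Alice has the fewest and is eliminated.
Round 2: Carol 15, Hank 10. Carol has a majority.

Carol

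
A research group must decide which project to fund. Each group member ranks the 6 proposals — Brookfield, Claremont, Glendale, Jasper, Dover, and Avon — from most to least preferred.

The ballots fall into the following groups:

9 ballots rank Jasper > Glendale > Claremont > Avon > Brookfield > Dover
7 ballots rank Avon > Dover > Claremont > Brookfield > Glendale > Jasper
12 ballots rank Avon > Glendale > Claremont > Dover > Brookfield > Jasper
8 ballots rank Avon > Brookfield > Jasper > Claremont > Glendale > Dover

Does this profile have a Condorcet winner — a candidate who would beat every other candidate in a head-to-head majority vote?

Head-to-head results (36 voters total):
Brookfield vs Claremont: Claremont wins 28–8.
Brookfield vs Glendale: Glendale wins 21–15.
Brookfield vs Jasper: Brookfield wins 27–9.
Brookfield vs Dover: Dover wins 19–17.
Brookfield vs Avon: Avon wins 36–0.
Claremont vs Glendale: Glendale wins 21–15.
Claremont vs Jasper: Claremont wins 19–17.
Claremont vs Dover: Claremont wins 29–7.
Claremont vs Avon: Avon wins 27–9.
Glendale vs Jasper: Glendale wins 19–17.
Glendale vs Dover: Glendale wins 29–7.
Glendale vs Avon: Avon wins 27–9.
Jasper vs Dover: Dover wins 19–17.
Jasper vs Avon: Avon wins 27–9.
Dover vs Avon: Avon wins 36–0.
Avon beats each rival — Brookfield (36–0), Claremont (27–9), Glendale (27–9), Jasper (27–9), Dover (36–0) — so Avon is the Condorcet winner.

Yes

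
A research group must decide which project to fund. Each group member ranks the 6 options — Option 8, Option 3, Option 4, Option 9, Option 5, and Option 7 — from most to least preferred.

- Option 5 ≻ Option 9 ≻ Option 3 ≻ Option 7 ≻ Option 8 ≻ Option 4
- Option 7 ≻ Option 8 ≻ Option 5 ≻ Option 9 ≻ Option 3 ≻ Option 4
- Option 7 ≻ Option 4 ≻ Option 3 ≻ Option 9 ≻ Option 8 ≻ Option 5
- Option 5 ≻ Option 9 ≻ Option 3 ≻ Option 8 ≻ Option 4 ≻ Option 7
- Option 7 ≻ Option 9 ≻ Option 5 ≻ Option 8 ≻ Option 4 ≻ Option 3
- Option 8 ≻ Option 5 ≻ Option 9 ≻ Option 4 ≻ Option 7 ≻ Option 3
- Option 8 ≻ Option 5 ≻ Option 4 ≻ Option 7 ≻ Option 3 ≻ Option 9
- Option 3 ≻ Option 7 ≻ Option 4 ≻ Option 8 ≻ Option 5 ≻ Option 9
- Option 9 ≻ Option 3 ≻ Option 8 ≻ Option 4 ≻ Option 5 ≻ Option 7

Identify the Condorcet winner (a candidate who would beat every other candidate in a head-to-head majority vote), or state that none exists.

None — there is no Condorcet winner

Head-to-head results (9 voters total):
Option 8 vs Option 3: Option 3 wins 5–4.
Option 8 vs Option 4: Option 8 wins 7–2.
Option 8 vs Option 9: Option 9 wins 5–4.
Option 8 vs Option 5: Option 8 wins 6–3.
Option 8 vs Option 7: Option 7 wins 5–4.
Option 3 vs Option 4: Option 3 wins 5–4.
Option 3 vs Option 9: Option 9 wins 6–3.
Option 3 vs Option 5: Option 5 wins 6–3.
Option 3 vs Option 7: Option 7 wins 5–4.
Option 4 vs Option 9: Option 9 wins 6–3.
Option 4 vs Option 5: Option 5 wins 6–3.
Option 4 vs Option 7: Option 7 wins 5–4.
Option 9 vs Option 5: Option 5 wins 6–3.
Option 9 vs Option 7: Option 7 wins 5–4.
Option 5 vs Option 7: Option 5 wins 5–4.
No candidate beats all others: Option 8 beats Option 5 beats Option 3 beats Option 8, a majority cycle.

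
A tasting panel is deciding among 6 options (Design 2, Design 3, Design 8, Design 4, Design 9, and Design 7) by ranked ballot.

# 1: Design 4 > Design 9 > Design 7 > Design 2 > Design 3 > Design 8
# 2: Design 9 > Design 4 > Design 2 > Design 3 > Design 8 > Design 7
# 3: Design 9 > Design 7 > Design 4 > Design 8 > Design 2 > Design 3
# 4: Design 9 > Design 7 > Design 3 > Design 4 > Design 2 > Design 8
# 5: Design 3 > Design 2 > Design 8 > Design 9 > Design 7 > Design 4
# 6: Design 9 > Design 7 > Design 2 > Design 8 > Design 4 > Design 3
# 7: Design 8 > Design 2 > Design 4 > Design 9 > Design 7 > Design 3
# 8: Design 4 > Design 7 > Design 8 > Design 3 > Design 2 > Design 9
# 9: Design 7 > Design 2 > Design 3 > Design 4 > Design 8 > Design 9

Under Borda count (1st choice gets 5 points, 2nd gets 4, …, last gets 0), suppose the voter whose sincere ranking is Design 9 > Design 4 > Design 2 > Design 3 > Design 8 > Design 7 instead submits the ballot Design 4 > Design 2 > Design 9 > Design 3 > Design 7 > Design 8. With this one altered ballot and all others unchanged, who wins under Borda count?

Design 7

Borda totals with the altered ballot: Design 2 24, Design 3 16, Design 8 16, Design 4 26, Design 9 26, Design 7 27.
The switch changes the winner from Design 9 to Design 7.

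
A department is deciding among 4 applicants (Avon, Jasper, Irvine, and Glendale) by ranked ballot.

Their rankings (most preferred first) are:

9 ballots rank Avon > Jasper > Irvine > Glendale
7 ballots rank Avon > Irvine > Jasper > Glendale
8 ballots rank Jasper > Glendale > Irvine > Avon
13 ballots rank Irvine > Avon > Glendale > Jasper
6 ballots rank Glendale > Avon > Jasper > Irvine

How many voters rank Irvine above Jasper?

20

Ballots ranking Irvine above Jasper: 7+13 = 20.
Ballots ranking Jasper above Irvine: 9+8+6 = 23.
So 20 of 43 voters prefer Irvine to Jasper.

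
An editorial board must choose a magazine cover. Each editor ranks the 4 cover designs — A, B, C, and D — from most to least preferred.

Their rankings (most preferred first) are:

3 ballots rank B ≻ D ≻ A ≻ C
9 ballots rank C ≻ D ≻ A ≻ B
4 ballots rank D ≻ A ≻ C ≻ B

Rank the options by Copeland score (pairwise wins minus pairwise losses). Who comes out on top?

Pairwise results:
  A vs B: A wins 13–3.
  A vs C: C wins 9–7.
  A vs D: D wins 16–0.
  B vs C: C wins 13–3.
  B vs D: D wins 13–3.
  C vs D: C wins 9–7.
Copeland scores (wins − losses):
  A: 1 − 2 = -1
  B: 0 − 3 = -3
  C: 3 − 0 = 3
  D: 2 − 1 = 1
C has the best Copeland score.

C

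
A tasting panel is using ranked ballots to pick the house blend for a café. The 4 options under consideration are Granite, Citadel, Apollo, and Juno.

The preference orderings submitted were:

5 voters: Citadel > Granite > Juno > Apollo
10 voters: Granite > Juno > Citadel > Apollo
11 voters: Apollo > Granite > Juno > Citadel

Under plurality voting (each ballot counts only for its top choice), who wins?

Apollo

First-place vote totals:
  Granite: 10
  Citadel: 5
  Apollo: 11
  Juno: 0
Apollo has the most first-place votes.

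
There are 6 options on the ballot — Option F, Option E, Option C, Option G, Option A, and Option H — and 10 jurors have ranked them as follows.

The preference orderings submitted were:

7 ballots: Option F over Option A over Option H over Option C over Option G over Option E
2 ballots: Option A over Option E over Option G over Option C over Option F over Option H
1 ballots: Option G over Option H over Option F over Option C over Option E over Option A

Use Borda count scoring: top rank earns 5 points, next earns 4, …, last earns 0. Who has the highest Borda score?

Option F

Borda scores:
  Option F: 7·5 + 2·1 + 3 = 40
  Option E: 7·0 + 2·4 + 1 = 9
  Option C: 7·2 + 2·2 + 2 = 20
  Option G: 7·1 + 2·3 + 5 = 18
  Option A: 7·4 + 2·5 + 0 = 38
  Option H: 7·3 + 2·0 + 4 = 25
Option F has the highest total.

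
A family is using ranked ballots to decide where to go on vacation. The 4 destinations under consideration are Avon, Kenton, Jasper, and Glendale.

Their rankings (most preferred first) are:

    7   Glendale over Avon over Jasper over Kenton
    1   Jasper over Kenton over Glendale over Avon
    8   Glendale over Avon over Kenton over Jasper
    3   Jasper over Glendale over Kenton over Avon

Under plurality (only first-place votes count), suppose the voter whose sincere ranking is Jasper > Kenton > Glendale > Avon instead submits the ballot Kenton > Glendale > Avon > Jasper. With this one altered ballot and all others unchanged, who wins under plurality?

First-place totals with the altered ballot: Avon 0, Kenton 1, Jasper 3, Glendale 15.
The winner is unchanged: still Glendale.

Glendale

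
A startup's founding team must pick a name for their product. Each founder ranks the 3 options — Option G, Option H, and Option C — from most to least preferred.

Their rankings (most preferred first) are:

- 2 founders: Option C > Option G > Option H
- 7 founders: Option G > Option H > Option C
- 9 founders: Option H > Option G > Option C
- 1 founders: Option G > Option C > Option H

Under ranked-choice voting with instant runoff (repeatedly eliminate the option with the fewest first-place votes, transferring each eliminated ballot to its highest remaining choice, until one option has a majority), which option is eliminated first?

Option C

Round 1: Option H 9, Option G 8, Option C 2. Option C has the fewest and is eliminated.
Round 2: Option G 10, Option H 9. Option G has a majority.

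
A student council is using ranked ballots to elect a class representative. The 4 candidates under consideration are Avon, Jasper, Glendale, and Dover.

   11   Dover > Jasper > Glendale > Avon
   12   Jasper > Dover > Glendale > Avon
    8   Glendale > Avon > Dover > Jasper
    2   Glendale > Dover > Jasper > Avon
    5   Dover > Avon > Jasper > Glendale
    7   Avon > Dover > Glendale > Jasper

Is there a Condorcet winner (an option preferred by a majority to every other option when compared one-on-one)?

Head-to-head results (45 voters total):
Avon vs Jasper: Jasper wins 25–20.
Avon vs Glendale: Glendale wins 33–12.
Avon vs Dover: Dover wins 30–15.
Jasper vs Glendale: Jasper wins 28–17.
Jasper vs Dover: Dover wins 33–12.
Glendale vs Dover: Dover wins 35–10.
Dover beats each rival — Avon (30–15), Jasper (33–12), Glendale (35–10) — so Dover is the Condorcet winner.

Yes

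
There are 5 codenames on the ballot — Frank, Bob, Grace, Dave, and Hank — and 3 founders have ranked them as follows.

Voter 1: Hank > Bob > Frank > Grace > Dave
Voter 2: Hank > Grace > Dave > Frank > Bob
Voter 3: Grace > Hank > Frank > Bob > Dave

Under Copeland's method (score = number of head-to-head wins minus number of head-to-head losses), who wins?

Hank

Pairwise results:
  Frank vs Bob: Frank wins 2–1.
  Frank vs Grace: Grace wins 2–1.
  Frank vs Dave: Frank wins 2–1.
  Frank vs Hank: Hank wins 3–0.
  Bob vs Grace: Grace wins 2–1.
  Bob vs Dave: Bob wins 2–1.
  Bob vs Hank: Hank wins 3–0.
  Grace vs Dave: Grace wins 3–0.
  Grace vs Hank: Hank wins 2–1.
  Dave vs Hank: Hank wins 3–0.
Copeland scores (wins − losses):
  Frank: 2 − 2 = 0
  Bob: 1 − 3 = -2
  Grace: 3 − 1 = 2
  Dave: 0 − 4 = -4
  Hank: 4 − 0 = 4
Hank has the best Copeland score.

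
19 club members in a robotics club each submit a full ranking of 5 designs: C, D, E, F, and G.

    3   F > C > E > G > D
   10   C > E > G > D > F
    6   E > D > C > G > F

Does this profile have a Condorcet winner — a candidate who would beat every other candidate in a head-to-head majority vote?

Head-to-head results (19 voters total):
C vs D: C wins 13–6.
C vs E: C wins 13–6.
C vs F: C wins 16–3.
C vs G: C wins 19–0.
D vs E: E wins 19–0.
D vs F: D wins 16–3.
D vs G: G wins 13–6.
E vs F: E wins 16–3.
E vs G: E wins 19–0.
F vs G: G wins 16–3.
C beats each rival — D (13–6), E (13–6), F (16–3), G (19–0) — so C is the Condorcet winner.

Yes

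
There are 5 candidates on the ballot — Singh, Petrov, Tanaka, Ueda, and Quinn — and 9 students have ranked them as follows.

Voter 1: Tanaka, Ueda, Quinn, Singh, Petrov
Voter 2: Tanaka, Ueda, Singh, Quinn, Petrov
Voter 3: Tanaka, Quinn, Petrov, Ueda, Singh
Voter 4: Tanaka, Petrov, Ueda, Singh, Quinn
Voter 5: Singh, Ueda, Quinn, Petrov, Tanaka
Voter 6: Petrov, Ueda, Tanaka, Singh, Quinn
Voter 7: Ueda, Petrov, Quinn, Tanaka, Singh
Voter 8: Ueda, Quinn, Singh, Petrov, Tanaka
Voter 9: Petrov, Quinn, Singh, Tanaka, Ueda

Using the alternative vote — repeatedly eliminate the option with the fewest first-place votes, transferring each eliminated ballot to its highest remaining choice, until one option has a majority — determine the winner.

Round 1: Tanaka 4, Petrov 2, Ueda 2, Singh 1, Quinn 0. Quinn has the fewest and is eliminated.
Round 2: Tanaka 4, Petrov 2, Ueda 2, Singh 1. Singh has the fewest and is eliminated.
Round 3: Tanaka 4, Ueda 3, Petrov 2. Petrov has the fewest and is eliminated.
Round 4: Tanaka 5, Ueda 4. Tanaka has a majority.

Tanaka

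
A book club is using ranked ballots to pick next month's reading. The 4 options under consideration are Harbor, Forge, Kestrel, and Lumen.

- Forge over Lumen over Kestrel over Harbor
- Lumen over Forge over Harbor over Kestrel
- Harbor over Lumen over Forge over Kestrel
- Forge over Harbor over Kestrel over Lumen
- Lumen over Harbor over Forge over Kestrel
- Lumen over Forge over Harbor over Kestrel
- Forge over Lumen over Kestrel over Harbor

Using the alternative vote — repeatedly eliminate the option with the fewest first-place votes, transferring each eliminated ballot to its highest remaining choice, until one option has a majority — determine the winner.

Lumen

Round 1: Forge 3, Lumen 3, Harbor 1, Kestrel 0. Kestrel has the fewest and is eliminated.
Round 2: Forge 3, Lumen 3, Harbor 1. Harbor has the fewest and is eliminated.
Round 3: Lumen 4, Forge 3. Lumen has a majority.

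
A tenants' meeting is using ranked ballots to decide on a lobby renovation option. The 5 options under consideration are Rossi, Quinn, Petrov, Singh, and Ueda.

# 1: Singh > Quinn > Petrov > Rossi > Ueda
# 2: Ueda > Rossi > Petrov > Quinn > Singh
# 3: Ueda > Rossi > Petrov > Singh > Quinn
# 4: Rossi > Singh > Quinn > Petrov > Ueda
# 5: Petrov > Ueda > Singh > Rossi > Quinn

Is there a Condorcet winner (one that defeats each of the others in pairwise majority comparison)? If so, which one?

Head-to-head results (5 voters total):
Rossi vs Quinn: Rossi wins 4–1.
Rossi vs Petrov: Rossi wins 3–2.
Rossi vs Singh: Rossi wins 3–2.
Rossi vs Ueda: Ueda wins 3–2.
Quinn vs Petrov: Petrov wins 3–2.
Quinn vs Singh: Singh wins 4–1.
Quinn vs Ueda: Ueda wins 3–2.
Petrov vs Singh: Petrov wins 3–2.
Petrov vs Ueda: Petrov wins 3–2.
Singh vs Ueda: Ueda wins 3–2.
No candidate beats all others: Rossi beats Petrov beats Ueda beats Rossi, a majority cycle.

No Condorcet winner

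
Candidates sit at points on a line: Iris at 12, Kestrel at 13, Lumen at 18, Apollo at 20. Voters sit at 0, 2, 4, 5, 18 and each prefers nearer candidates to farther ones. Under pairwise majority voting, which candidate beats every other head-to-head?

Iris

With single-peaked preferences on a line, the Condorcet winner is the candidate closest to the median voter.
The median voter (position 4) is closest to Iris at 12.
Check: Iris vs Lumen — voters closer to Iris: 4 of 5.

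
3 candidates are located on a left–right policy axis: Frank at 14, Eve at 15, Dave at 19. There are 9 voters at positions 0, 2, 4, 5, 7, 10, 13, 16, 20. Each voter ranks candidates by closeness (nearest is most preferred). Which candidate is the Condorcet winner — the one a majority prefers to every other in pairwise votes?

Frank

With single-peaked preferences on a line, the Condorcet winner is the candidate closest to the median voter.
The median voter (position 7) is closest to Frank at 14.
Check: Frank vs Dave — voters closer to Frank: 8 of 9.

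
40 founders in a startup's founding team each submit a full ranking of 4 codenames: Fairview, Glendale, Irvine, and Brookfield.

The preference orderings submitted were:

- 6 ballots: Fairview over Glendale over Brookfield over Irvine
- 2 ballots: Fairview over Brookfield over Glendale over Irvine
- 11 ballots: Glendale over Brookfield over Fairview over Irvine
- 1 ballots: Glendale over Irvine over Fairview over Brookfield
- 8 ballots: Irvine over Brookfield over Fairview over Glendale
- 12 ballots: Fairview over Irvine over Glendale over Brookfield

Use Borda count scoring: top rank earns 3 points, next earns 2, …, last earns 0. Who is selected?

Borda scores:
  Fairview: 6·3 + 2·3 + 11·1 + 1 + 8·1 + 12·3 = 80
  Glendale: 6·2 + 2·1 + 11·3 + 3 + 8·0 + 12·1 = 62
  Irvine: 6·0 + 2·0 + 11·0 + 2 + 8·3 + 12·2 = 50
  Brookfield: 6·1 + 2·2 + 11·2 + 0 + 8·2 + 12·0 = 48
Fairview has the highest total.

Fairview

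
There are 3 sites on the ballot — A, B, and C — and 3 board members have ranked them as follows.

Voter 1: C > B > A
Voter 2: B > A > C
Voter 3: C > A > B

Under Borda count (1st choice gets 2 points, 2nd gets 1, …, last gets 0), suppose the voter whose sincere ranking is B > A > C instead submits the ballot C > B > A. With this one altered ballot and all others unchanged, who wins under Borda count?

C

Borda totals with the altered ballot: A 1, B 2, C 6.
The winner is unchanged: still C.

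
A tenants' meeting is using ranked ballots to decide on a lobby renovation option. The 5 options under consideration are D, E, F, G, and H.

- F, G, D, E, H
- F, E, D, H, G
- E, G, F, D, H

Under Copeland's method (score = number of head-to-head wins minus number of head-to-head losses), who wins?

Pairwise results:
  D vs E: E wins 2–1.
  D vs F: F wins 3–0.
  D vs G: G wins 2–1.
  D vs H: D wins 3–0.
  E vs F: F wins 2–1.
  E vs G: E wins 2–1.
  E vs H: E wins 3–0.
  F vs G: F wins 2–1.
  F vs H: F wins 3–0.
  G vs H: G wins 2–1.
Copeland scores (wins − losses):
  D: 1 − 3 = -2
  E: 3 − 1 = 2
  F: 4 − 0 = 4
  G: 2 − 2 = 0
  H: 0 − 4 = -4
F has the best Copeland score.

F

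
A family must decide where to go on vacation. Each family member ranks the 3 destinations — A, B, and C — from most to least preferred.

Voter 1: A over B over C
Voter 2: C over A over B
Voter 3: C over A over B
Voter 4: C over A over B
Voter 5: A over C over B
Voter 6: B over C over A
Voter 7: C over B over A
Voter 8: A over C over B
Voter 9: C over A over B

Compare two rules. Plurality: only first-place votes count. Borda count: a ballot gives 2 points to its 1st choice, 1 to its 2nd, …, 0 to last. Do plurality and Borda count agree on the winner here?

Yes

Plurality first-place counts: A 3, B 1, C 5 → C.
Borda totals: A 10, B 4, C 13 → C.
The two rules agree on C.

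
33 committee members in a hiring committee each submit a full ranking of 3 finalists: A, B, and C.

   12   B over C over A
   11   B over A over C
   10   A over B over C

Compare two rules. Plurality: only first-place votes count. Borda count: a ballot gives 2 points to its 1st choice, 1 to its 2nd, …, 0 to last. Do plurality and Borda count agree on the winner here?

Yes

Plurality first-place counts: A 10, B 23, C 0 → B.
Borda totals: A 31, B 56, C 12 → B.
The two rules agree on B.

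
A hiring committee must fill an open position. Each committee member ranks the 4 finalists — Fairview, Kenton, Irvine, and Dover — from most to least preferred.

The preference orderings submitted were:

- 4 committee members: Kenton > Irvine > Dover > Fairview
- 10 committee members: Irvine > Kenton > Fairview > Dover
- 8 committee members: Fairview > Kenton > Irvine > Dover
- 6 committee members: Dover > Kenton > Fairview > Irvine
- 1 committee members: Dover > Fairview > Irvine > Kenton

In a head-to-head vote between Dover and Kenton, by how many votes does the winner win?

Ballots ranking Dover above Kenton: 6+1 = 7.
Ballots ranking Kenton above Dover: 4+10+8 = 22.
Kenton wins 22–7, a margin of 15.

15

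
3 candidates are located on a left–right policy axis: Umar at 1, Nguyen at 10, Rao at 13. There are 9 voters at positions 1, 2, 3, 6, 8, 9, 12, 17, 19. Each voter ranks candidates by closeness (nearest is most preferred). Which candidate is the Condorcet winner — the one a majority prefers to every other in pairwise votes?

With single-peaked preferences on a line, the Condorcet winner is the candidate closest to the median voter.
The median voter (position 8) is closest to Nguyen at 10.
Check: Nguyen vs Rao — voters closer to Nguyen: 6 of 9.

Nguyen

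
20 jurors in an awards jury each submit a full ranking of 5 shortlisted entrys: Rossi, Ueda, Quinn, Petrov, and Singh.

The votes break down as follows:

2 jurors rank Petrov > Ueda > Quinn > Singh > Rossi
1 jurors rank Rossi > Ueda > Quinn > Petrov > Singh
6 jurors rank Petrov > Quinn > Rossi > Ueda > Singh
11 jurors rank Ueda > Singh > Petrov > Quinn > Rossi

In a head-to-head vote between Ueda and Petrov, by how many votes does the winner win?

Ballots ranking Ueda above Petrov: 1+11 = 12.
Ballots ranking Petrov above Ueda: 2+6 = 8.
Ueda wins 12–8, a margin of 4.

4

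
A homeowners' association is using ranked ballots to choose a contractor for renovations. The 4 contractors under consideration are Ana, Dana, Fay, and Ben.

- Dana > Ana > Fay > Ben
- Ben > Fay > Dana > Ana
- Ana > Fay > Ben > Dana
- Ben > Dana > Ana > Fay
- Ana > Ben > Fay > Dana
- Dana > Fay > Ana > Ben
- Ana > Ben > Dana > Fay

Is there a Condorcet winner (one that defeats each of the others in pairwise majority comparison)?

No

Head-to-head results (7 voters total):
Ana vs Dana: Dana wins 4–3.
Ana vs Fay: Ana wins 5–2.
Ana vs Ben: Ana wins 5–2.
Dana vs Fay: Dana wins 4–3.
Dana vs Ben: Ben wins 5–2.
Fay vs Ben: Ben wins 4–3.
No candidate beats all others: Ana beats Ben beats Dana beats Ana, a majority cycle.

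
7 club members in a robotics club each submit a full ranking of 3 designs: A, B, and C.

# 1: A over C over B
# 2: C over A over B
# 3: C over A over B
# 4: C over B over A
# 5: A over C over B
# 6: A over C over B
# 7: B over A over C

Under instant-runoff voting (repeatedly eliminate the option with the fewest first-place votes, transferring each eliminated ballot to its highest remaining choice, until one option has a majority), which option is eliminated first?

Round 1: A 3, C 3, B 1. B has the fewest and is eliminated.
Round 2: A 4, C 3. A has a majority.

B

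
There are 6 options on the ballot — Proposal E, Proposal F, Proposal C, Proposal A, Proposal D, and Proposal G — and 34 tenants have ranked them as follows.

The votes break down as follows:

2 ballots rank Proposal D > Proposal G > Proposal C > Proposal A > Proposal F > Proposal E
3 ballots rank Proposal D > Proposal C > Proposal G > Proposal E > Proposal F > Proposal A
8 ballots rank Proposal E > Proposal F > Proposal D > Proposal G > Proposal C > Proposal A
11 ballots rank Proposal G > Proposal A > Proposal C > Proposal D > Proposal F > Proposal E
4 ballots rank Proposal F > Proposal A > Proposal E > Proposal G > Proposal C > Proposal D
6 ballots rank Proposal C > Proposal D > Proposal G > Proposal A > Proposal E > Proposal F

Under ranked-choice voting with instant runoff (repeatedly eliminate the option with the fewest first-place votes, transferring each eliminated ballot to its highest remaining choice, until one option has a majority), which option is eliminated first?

Proposal A

Round 1: Proposal G 11, Proposal E 8, Proposal C 6, Proposal D 5, Proposal F 4, Proposal A 0. Proposal A has the fewest and is eliminated.
Round 2: Proposal G 11, Proposal E 8, Proposal C 6, Proposal D 5, Proposal F 4. Proposal F has the fewest and is eliminated.
Round 3: Proposal E 12, Proposal G 11, Proposal C 6, Proposal D 5. Proposal D has the fewest and is eliminated.
Round 4: Proposal G 13, Proposal E 12, Proposal C 9. Proposal C has the fewest and is eliminated.
Round 5: Proposal G 22, Proposal E 12. Proposal G has a majority.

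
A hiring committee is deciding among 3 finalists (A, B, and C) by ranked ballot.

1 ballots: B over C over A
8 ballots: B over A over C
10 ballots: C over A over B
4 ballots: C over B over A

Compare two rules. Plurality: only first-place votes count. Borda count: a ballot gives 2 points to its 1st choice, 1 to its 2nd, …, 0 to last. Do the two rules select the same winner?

Yes

Plurality first-place counts: A 0, B 9, C 14 → C.
Borda totals: A 18, B 22, C 29 → C.
The two rules agree on C.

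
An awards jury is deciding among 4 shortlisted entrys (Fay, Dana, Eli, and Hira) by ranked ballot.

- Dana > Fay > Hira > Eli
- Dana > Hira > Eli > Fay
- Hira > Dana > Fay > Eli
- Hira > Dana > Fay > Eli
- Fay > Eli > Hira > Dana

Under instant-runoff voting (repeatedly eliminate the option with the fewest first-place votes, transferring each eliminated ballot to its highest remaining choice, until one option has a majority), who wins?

Hira

Round 1: Dana 2, Hira 2, Fay 1, Eli 0. Eli has the fewest and is eliminated.
Round 2: Dana 2, Hira 2, Fay 1. Fay has the fewest and is eliminated.
Round 3: Hira 3, Dana 2. Hira has a majority.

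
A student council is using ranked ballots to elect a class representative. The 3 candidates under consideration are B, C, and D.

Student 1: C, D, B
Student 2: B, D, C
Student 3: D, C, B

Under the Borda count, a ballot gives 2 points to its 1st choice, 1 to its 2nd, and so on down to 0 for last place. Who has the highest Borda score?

D

Borda scores:
  B: 0 + 2 + 0 = 2
  C: 2 + 0 + 1 = 3
  D: 1 + 1 + 2 = 4
D has the highest total.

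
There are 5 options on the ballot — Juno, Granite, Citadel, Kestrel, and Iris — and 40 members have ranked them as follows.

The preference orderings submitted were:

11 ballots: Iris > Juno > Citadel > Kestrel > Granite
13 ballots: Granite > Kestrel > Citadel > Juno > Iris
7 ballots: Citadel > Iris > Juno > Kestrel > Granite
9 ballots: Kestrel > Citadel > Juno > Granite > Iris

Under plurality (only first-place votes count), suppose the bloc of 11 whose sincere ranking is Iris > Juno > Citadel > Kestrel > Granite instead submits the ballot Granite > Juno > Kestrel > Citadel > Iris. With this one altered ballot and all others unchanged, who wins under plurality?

First-place totals with the altered ballot: Juno 0, Granite 24, Citadel 7, Kestrel 9, Iris 0.
The winner is unchanged: still Granite.

Granite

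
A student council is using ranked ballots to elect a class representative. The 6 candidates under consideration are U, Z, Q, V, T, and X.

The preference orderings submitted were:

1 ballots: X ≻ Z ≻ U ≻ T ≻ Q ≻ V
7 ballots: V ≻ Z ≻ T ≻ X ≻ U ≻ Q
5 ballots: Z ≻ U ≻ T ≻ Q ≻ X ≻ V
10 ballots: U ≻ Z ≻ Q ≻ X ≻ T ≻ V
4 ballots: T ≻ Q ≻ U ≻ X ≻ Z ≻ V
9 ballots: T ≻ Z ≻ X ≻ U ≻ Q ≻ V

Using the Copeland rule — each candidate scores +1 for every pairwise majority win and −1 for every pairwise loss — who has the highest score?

Pairwise results:
  U vs Z: Z wins 22–14.
  U vs Q: U wins 32–4.
  U vs V: U wins 29–7.
  U vs T: T wins 20–16.
  U vs X: U wins 19–17.
  Z vs Q: Z wins 32–4.
  Z vs V: Z wins 29–7.
  Z vs T: Z wins 23–13.
  Z vs X: Z wins 31–5.
  Q vs V: Q wins 29–7.
  Q vs T: T wins 26–10.
  Q vs X: Q wins 19–17.
  V vs T: T wins 29–7.
  V vs X: X wins 29–7.
  T vs X: T wins 25–11.
Copeland scores (wins − losses):
  U: 3 − 2 = 1
  Z: 5 − 0 = 5
  Q: 2 − 3 = -1
  V: 0 − 5 = -5
  T: 4 − 1 = 3
  X: 1 − 4 = -3
Z has the best Copeland score.

Z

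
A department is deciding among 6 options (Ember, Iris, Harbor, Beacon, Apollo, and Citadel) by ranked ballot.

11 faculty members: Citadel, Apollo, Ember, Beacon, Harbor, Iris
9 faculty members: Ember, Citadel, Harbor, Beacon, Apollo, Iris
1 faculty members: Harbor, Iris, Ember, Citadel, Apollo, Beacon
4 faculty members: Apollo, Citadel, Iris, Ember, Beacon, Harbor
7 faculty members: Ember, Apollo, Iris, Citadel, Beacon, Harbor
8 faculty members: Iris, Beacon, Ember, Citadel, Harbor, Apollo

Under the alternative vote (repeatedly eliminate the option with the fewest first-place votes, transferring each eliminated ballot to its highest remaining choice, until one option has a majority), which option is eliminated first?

Beacon

Round 1: Ember 16, Citadel 11, Iris 8, Apollo 4, Harbor 1, Beacon 0. Beacon has the fewest and is eliminated.
Round 2: Ember 16, Citadel 11, Iris 8, Apollo 4, Harbor 1. Harbor has the fewest and is eliminated.
Round 3: Ember 16, Citadel 11, Iris 9, Apollo 4. Apollo has the fewest and is eliminated.
Round 4: Ember 16, Citadel 15, Iris 9. Iris has the fewest and is eliminated.
Round 5: Ember 25, Citadel 15. Ember has a majority.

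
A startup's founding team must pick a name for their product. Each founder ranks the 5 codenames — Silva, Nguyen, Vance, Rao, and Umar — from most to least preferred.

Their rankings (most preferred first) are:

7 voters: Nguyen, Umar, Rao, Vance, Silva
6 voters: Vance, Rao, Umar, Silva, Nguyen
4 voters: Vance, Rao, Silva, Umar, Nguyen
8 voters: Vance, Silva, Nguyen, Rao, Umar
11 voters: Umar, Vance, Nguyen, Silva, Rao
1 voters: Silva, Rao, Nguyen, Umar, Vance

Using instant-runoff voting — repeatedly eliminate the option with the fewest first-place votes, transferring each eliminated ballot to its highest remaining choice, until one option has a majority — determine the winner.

Umar

Round 1: Vance 18, Umar 11, Nguyen 7, Silva 1, Rao 0. Rao has the fewest and is eliminated.
Round 2: Vance 18, Umar 11, Nguyen 7, Silva 1. Silva has the fewest and is eliminated.
Round 3: Vance 18, Umar 11, Nguyen 8. Nguyen has the fewest and is eliminated.
Round 4: Umar 19, Vance 18. Umar has a majority.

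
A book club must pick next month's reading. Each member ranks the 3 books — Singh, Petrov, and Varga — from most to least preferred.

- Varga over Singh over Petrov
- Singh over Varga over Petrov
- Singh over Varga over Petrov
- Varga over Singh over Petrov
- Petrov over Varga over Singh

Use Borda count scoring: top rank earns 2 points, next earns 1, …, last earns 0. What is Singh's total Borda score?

Borda scores:
  Singh: 1 + 2 + 2 + 1 + 0 = 6
  Petrov: 0 + 0 + 0 + 0 + 2 = 2
  Varga: 2 + 1 + 1 + 2 + 1 = 7

6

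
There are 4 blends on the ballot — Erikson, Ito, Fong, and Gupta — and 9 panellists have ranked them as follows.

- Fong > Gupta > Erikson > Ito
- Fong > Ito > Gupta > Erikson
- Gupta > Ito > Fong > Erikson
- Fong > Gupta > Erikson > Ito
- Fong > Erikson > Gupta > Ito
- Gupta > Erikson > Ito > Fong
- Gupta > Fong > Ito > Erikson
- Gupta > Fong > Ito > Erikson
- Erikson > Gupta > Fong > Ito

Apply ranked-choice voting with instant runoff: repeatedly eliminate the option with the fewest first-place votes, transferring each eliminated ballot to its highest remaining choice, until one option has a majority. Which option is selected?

Gupta

Round 1: Fong 4, Gupta 4, Erikson 1, Ito 0. Ito has the fewest and is eliminated.
Round 2: Fong 4, Gupta 4, Erikson 1. Erikson has the fewest and is eliminated.
Round 3: Gupta 5, Fong 4. Gupta has a majority.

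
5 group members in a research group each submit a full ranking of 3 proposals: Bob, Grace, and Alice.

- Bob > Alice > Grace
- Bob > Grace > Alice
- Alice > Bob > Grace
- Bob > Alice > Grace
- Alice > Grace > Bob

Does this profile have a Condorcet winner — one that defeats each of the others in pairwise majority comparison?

Head-to-head results (5 voters total):
Bob vs Grace: Bob wins 4–1.
Bob vs Alice: Bob wins 3–2.
Grace vs Alice: Alice wins 4–1.
Bob beats each rival — Grace (4–1), Alice (3–2) — so Bob is the Condorcet winner.

Yes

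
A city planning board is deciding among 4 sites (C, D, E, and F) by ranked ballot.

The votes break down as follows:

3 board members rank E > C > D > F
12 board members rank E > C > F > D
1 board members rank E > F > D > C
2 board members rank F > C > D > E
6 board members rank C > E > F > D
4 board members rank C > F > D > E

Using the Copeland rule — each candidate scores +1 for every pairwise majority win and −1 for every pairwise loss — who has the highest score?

E

Pairwise results:
  C vs D: C wins 27–1.
  C vs E: E wins 16–12.
  C vs F: C wins 25–3.
  D vs E: E wins 22–6.
  D vs F: F wins 25–3.
  E vs F: E wins 22–6.
Copeland scores (wins − losses):
  C: 2 − 1 = 1
  D: 0 − 3 = -3
  E: 3 − 0 = 3
  F: 1 − 2 = -1
E has the best Copeland score.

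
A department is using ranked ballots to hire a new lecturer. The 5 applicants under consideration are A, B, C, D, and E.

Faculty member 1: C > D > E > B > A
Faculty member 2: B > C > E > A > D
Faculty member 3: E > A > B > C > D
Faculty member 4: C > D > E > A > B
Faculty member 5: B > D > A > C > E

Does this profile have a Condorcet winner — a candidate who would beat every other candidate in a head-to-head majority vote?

No

Head-to-head results (5 voters total):
A vs B: B wins 3–2.
A vs C: C wins 3–2.
A vs D: D wins 3–2.
A vs E: E wins 4–1.
B vs C: B wins 3–2.
B vs D: B wins 3–2.
B vs E: E wins 3–2.
C vs D: C wins 4–1.
C vs E: C wins 4–1.
D vs E: D wins 3–2.
No candidate beats all others: B beats C beats E beats B, a majority cycle.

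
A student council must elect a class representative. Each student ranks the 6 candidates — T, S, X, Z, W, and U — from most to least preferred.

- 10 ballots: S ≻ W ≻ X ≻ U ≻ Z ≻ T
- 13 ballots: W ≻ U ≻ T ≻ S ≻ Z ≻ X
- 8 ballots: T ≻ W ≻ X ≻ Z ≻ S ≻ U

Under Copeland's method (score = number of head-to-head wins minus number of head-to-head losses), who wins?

Pairwise results:
  T vs S: T wins 21–10.
  T vs X: T wins 21–10.
  T vs Z: T wins 21–10.
  T vs W: W wins 23–8.
  T vs U: U wins 23–8.
  S vs X: S wins 23–8.
  S vs Z: S wins 23–8.
  S vs W: W wins 21–10.
  S vs U: S wins 18–13.
  X vs Z: X wins 18–13.
  X vs W: W wins 31–0.
  X vs U: X wins 18–13.
  Z vs W: W wins 31–0.
  Z vs U: U wins 23–8.
  W vs U: W wins 31–0.
Copeland scores (wins − losses):
  T: 3 − 2 = 1
  S: 3 − 2 = 1
  X: 2 − 3 = -1
  Z: 0 − 5 = -5
  W: 5 − 0 = 5
  U: 2 − 3 = -1
W has the best Copeland score.

W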